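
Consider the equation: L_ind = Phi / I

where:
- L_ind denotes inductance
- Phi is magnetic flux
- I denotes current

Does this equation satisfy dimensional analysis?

Yes

L_ind (inductance) has dimensions [I^-2 L^2 M T^-2].
Phi (magnetic flux) has dimensions [I^-1 L^2 M T^-2].
I (current) has dimensions [I].

Left side: [I^-2 L^2 M T^-2]
Right side: [I^-2 L^2 M T^-2]

Both sides have the same dimensions, so the equation is dimensionally consistent.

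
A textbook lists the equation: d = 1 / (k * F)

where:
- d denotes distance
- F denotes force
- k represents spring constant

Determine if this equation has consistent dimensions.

No

d (distance) has dimensions [L].
F (force) has dimensions [L M T^-2].
k (spring constant) has dimensions [M T^-2].

Left side: [L]
Right side: [L^-1 M^-2 T^4]

The two sides have different dimensions, so the equation is NOT dimensionally consistent.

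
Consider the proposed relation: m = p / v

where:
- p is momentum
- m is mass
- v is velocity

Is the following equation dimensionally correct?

Yes

p (momentum) has dimensions [L M T^-1].
m (mass) has dimensions [M].
v (velocity) has dimensions [L T^-1].

Left side: [M]
Right side: [M]

Both sides have the same dimensions, so the equation is dimensionally consistent.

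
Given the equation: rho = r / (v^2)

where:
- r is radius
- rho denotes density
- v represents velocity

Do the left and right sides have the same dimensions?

No

r (radius) has dimensions [L].
rho (density) has dimensions [L^-3 M].
v (velocity) has dimensions [L T^-1].

Left side: [L^-3 M]
Right side: [L^-1 T^2]

The two sides have different dimensions, so the equation is NOT dimensionally consistent.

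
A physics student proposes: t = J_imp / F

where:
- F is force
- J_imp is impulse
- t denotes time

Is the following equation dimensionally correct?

Yes

F (force) has dimensions [L M T^-2].
J_imp (impulse) has dimensions [L M T^-1].
t (time) has dimensions [T].

Left side: [T]
Right side: [T]

Both sides have the same dimensions, so the equation is dimensionally consistent.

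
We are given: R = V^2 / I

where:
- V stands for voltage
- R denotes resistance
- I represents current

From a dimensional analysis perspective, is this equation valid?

No

V (voltage) has dimensions [I^-1 L^2 M T^-3].
R (resistance) has dimensions [I^-2 L^2 M T^-3].
I (current) has dimensions [I].

Left side: [I^-2 L^2 M T^-3]
Right side: [I^-3 L^4 M^2 T^-6]

The two sides have different dimensions, so the equation is NOT dimensionally consistent.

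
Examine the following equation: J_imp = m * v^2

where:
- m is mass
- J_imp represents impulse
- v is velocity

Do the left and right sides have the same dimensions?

No

m (mass) has dimensions [M].
J_imp (impulse) has dimensions [L M T^-1].
v (velocity) has dimensions [L T^-1].

Left side: [L M T^-1]
Right side: [L^2 M T^-2]

The two sides have different dimensions, so the equation is NOT dimensionally consistent.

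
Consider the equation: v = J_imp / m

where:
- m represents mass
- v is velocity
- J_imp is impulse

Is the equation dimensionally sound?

Yes

m (mass) has dimensions [M].
v (velocity) has dimensions [L T^-1].
J_imp (impulse) has dimensions [L M T^-1].

Left side: [L T^-1]
Right side: [L T^-1]

Both sides have the same dimensions, so the equation is dimensionally consistent.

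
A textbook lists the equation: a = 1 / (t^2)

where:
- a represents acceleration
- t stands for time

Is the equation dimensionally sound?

No

a (acceleration) has dimensions [L T^-2].
t (time) has dimensions [T].

Left side: [L T^-2]
Right side: [T^-2]

The two sides have different dimensions, so the equation is NOT dimensionally consistent.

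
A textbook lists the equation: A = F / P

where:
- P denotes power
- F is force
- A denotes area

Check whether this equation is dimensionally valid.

No

P (power) has dimensions [L^2 M T^-3].
F (force) has dimensions [L M T^-2].
A (area) has dimensions [L^2].

Left side: [L^2]
Right side: [L^-1 T]

The two sides have different dimensions, so the equation is NOT dimensionally consistent.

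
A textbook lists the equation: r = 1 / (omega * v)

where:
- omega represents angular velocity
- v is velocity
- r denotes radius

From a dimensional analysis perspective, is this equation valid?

No

omega (angular velocity) has dimensions [T^-1].
v (velocity) has dimensions [L T^-1].
r (radius) has dimensions [L].

Left side: [L]
Right side: [L^-1 T^2]

The two sides have different dimensions, so the equation is NOT dimensionally consistent.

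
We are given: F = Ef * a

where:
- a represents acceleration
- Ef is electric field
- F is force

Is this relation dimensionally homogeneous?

No

a (acceleration) has dimensions [L T^-2].
Ef (electric field) has dimensions [I^-1 L M T^-3].
F (force) has dimensions [L M T^-2].

Left side: [L M T^-2]
Right side: [I^-1 L^2 M T^-5]

The two sides have different dimensions, so the equation is NOT dimensionally consistent.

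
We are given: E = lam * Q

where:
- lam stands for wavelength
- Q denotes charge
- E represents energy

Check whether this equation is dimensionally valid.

No

lam (wavelength) has dimensions [L].
Q (charge) has dimensions [I T].
E (energy) has dimensions [L^2 M T^-2].

Left side: [L^2 M T^-2]
Right side: [I L T]

The two sides have different dimensions, so the equation is NOT dimensionally consistent.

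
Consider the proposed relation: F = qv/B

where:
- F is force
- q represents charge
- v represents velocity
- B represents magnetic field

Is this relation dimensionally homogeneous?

No

F (force) has dimensions [L M T^-2].
q (charge) has dimensions [I T].
v (velocity) has dimensions [L T^-1].
B (magnetic field) has dimensions [I^-1 M T^-2].

Left side: [L M T^-2]
Right side: [I^2 L M^-1 T^2]

The two sides have different dimensions, so the equation is NOT dimensionally consistent.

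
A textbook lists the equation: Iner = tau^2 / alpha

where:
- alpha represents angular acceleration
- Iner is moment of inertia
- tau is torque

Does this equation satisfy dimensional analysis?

No

alpha (angular acceleration) has dimensions [T^-2].
Iner (moment of inertia) has dimensions [L^2 M].
tau (torque) has dimensions [L^2 M T^-2].

Left side: [L^2 M]
Right side: [L^4 M^2 T^-2]

The two sides have different dimensions, so the equation is NOT dimensionally consistent.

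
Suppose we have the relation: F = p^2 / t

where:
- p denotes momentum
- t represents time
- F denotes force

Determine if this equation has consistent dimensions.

No

p (momentum) has dimensions [L M T^-1].
t (time) has dimensions [T].
F (force) has dimensions [L M T^-2].

Left side: [L M T^-2]
Right side: [L^2 M^2 T^-3]

The two sides have different dimensions, so the equation is NOT dimensionally consistent.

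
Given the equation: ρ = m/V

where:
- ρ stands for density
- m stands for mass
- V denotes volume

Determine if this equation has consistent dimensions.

Yes

ρ (density) has dimensions [L^-3 M].
m (mass) has dimensions [M].
V (volume) has dimensions [L^3].

Left side: [L^-3 M]
Right side: [L^-3 M]

Both sides have the same dimensions, so the equation is dimensionally consistent.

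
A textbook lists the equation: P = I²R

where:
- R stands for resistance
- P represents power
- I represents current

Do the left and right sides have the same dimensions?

Yes

R (resistance) has dimensions [I^-2 L^2 M T^-3].
P (power) has dimensions [L^2 M T^-3].
I (current) has dimensions [I].

Left side: [L^2 M T^-3]
Right side: [L^2 M T^-3]

Both sides have the same dimensions, so the equation is dimensionally consistent.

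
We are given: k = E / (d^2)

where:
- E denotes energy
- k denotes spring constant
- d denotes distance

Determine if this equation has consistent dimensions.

Yes

E (energy) has dimensions [L^2 M T^-2].
k (spring constant) has dimensions [M T^-2].
d (distance) has dimensions [L].

Left side: [M T^-2]
Right side: [M T^-2]

Both sides have the same dimensions, so the equation is dimensionally consistent.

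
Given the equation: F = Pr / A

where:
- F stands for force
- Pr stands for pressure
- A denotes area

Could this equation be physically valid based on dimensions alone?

No

F (force) has dimensions [L M T^-2].
Pr (pressure) has dimensions [L^-1 M T^-2].
A (area) has dimensions [L^2].

Left side: [L M T^-2]
Right side: [L^-3 M T^-2]

The two sides have different dimensions, so the equation is NOT dimensionally consistent.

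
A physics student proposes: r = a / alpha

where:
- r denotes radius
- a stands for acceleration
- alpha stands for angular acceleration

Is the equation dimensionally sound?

Yes

r (radius) has dimensions [L].
a (acceleration) has dimensions [L T^-2].
alpha (angular acceleration) has dimensions [T^-2].

Left side: [L]
Right side: [L]

Both sides have the same dimensions, so the equation is dimensionally consistent.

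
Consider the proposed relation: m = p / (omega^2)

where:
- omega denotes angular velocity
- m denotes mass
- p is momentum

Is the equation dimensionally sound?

No

omega (angular velocity) has dimensions [T^-1].
m (mass) has dimensions [M].
p (momentum) has dimensions [L M T^-1].

Left side: [M]
Right side: [L M T]

The two sides have different dimensions, so the equation is NOT dimensionally consistent.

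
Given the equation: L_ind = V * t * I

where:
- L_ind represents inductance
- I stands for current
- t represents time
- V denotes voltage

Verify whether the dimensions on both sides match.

No

L_ind (inductance) has dimensions [I^-2 L^2 M T^-2].
I (current) has dimensions [I].
t (time) has dimensions [T].
V (voltage) has dimensions [I^-1 L^2 M T^-3].

Left side: [I^-2 L^2 M T^-2]
Right side: [L^2 M T^-2]

The two sides have different dimensions, so the equation is NOT dimensionally consistent.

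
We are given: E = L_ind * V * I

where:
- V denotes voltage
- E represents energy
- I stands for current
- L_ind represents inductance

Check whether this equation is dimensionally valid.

No

V (voltage) has dimensions [I^-1 L^2 M T^-3].
E (energy) has dimensions [L^2 M T^-2].
I (current) has dimensions [I].
L_ind (inductance) has dimensions [I^-2 L^2 M T^-2].

Left side: [L^2 M T^-2]
Right side: [I^-2 L^4 M^2 T^-5]

The two sides have different dimensions, so the equation is NOT dimensionally consistent.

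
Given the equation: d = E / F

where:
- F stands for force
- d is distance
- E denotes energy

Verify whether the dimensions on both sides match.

Yes

F (force) has dimensions [L M T^-2].
d (distance) has dimensions [L].
E (energy) has dimensions [L^2 M T^-2].

Left side: [L]
Right side: [L]

Both sides have the same dimensions, so the equation is dimensionally consistent.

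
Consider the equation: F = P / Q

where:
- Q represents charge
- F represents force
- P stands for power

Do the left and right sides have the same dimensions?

No

Q (charge) has dimensions [I T].
F (force) has dimensions [L M T^-2].
P (power) has dimensions [L^2 M T^-3].

Left side: [L M T^-2]
Right side: [I^-1 L^2 M T^-4]

The two sides have different dimensions, so the equation is NOT dimensionally consistent.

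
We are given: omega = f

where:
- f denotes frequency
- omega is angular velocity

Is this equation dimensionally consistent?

Yes

f (frequency) has dimensions [T^-1].
omega (angular velocity) has dimensions [T^-1].

Left side: [T^-1]
Right side: [T^-1]

Both sides have the same dimensions, so the equation is dimensionally consistent.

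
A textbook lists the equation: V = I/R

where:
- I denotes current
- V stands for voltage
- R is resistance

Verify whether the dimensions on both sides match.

No

I (current) has dimensions [I].
V (voltage) has dimensions [I^-1 L^2 M T^-3].
R (resistance) has dimensions [I^-2 L^2 M T^-3].

Left side: [I^-1 L^2 M T^-3]
Right side: [I^3 L^-2 M^-1 T^3]

The two sides have different dimensions, so the equation is NOT dimensionally consistent.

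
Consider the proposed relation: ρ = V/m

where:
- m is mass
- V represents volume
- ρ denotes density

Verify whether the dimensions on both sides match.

No

m (mass) has dimensions [M].
V (volume) has dimensions [L^3].
ρ (density) has dimensions [L^-3 M].

Left side: [L^-3 M]
Right side: [L^3 M^-1]

The two sides have different dimensions, so the equation is NOT dimensionally consistent.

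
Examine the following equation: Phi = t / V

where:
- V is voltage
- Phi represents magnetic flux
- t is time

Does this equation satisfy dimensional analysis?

No

V (voltage) has dimensions [I^-1 L^2 M T^-3].
Phi (magnetic flux) has dimensions [I^-1 L^2 M T^-2].
t (time) has dimensions [T].

Left side: [I^-1 L^2 M T^-2]
Right side: [I L^-2 M^-1 T^4]

The two sides have different dimensions, so the equation is NOT dimensionally consistent.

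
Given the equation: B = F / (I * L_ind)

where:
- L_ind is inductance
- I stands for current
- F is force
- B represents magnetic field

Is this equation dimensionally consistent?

No

L_ind (inductance) has dimensions [I^-2 L^2 M T^-2].
I (current) has dimensions [I].
F (force) has dimensions [L M T^-2].
B (magnetic field) has dimensions [I^-1 M T^-2].

Left side: [I^-1 M T^-2]
Right side: [I L^-1]

The two sides have different dimensions, so the equation is NOT dimensionally consistent.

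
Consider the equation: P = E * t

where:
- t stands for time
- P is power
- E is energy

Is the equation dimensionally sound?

No

t (time) has dimensions [T].
P (power) has dimensions [L^2 M T^-3].
E (energy) has dimensions [L^2 M T^-2].

Left side: [L^2 M T^-3]
Right side: [L^2 M T^-1]

The two sides have different dimensions, so the equation is NOT dimensionally consistent.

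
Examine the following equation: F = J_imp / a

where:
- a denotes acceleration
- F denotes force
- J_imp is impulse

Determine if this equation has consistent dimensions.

No

a (acceleration) has dimensions [L T^-2].
F (force) has dimensions [L M T^-2].
J_imp (impulse) has dimensions [L M T^-1].

Left side: [L M T^-2]
Right side: [M T]

The two sides have different dimensions, so the equation is NOT dimensionally consistent.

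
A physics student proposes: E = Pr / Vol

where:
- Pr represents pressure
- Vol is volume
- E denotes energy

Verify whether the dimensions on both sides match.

No

Pr (pressure) has dimensions [L^-1 M T^-2].
Vol (volume) has dimensions [L^3].
E (energy) has dimensions [L^2 M T^-2].

Left side: [L^2 M T^-2]
Right side: [L^-4 M T^-2]

The two sides have different dimensions, so the equation is NOT dimensionally consistent.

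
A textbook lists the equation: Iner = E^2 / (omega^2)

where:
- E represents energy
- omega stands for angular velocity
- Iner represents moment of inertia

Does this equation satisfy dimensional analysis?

No

E (energy) has dimensions [L^2 M T^-2].
omega (angular velocity) has dimensions [T^-1].
Iner (moment of inertia) has dimensions [L^2 M].

Left side: [L^2 M]
Right side: [L^4 M^2 T^-2]

The two sides have different dimensions, so the equation is NOT dimensionally consistent.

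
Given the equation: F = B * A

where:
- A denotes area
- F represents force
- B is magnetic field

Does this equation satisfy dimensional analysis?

No

A (area) has dimensions [L^2].
F (force) has dimensions [L M T^-2].
B (magnetic field) has dimensions [I^-1 M T^-2].

Left side: [L M T^-2]
Right side: [I^-1 L^2 M T^-2]

The two sides have different dimensions, so the equation is NOT dimensionally consistent.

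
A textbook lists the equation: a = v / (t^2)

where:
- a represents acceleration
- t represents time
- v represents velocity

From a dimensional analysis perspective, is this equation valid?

No

a (acceleration) has dimensions [L T^-2].
t (time) has dimensions [T].
v (velocity) has dimensions [L T^-1].

Left side: [L T^-2]
Right side: [L T^-3]

The two sides have different dimensions, so the equation is NOT dimensionally consistent.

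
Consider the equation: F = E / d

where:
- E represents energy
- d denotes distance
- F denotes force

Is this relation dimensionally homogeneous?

Yes

E (energy) has dimensions [L^2 M T^-2].
d (distance) has dimensions [L].
F (force) has dimensions [L M T^-2].

Left side: [L M T^-2]
Right side: [L M T^-2]

Both sides have the same dimensions, so the equation is dimensionally consistent.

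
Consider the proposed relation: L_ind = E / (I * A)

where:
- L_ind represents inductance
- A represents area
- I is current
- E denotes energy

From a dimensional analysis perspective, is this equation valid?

No

L_ind (inductance) has dimensions [I^-2 L^2 M T^-2].
A (area) has dimensions [L^2].
I (current) has dimensions [I].
E (energy) has dimensions [L^2 M T^-2].

Left side: [I^-2 L^2 M T^-2]
Right side: [I^-1 M T^-2]

The two sides have different dimensions, so the equation is NOT dimensionally consistent.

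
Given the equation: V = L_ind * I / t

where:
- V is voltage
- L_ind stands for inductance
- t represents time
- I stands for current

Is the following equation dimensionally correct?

Yes

V (voltage) has dimensions [I^-1 L^2 M T^-3].
L_ind (inductance) has dimensions [I^-2 L^2 M T^-2].
t (time) has dimensions [T].
I (current) has dimensions [I].

Left side: [I^-1 L^2 M T^-3]
Right side: [I^-1 L^2 M T^-3]

Both sides have the same dimensions, so the equation is dimensionally consistent.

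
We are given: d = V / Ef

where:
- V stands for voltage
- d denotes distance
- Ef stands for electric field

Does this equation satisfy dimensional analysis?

Yes

V (voltage) has dimensions [I^-1 L^2 M T^-3].
d (distance) has dimensions [L].
Ef (electric field) has dimensions [I^-1 L M T^-3].

Left side: [L]
Right side: [L]

Both sides have the same dimensions, so the equation is dimensionally consistent.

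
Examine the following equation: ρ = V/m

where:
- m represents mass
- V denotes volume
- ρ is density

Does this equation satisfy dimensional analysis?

No

m (mass) has dimensions [M].
V (volume) has dimensions [L^3].
ρ (density) has dimensions [L^-3 M].

Left side: [L^-3 M]
Right side: [L^3 M^-1]

The two sides have different dimensions, so the equation is NOT dimensionally consistent.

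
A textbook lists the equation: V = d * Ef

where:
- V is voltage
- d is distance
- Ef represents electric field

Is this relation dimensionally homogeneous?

Yes

V (voltage) has dimensions [I^-1 L^2 M T^-3].
d (distance) has dimensions [L].
Ef (electric field) has dimensions [I^-1 L M T^-3].

Left side: [I^-1 L^2 M T^-3]
Right side: [I^-1 L^2 M T^-3]

Both sides have the same dimensions, so the equation is dimensionally consistent.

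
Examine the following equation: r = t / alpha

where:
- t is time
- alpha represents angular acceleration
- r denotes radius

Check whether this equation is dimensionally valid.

No

t (time) has dimensions [T].
alpha (angular acceleration) has dimensions [T^-2].
r (radius) has dimensions [L].

Left side: [L]
Right side: [T^3]

The two sides have different dimensions, so the equation is NOT dimensionally consistent.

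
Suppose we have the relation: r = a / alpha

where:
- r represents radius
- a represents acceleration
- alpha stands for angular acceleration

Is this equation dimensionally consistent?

Yes

r (radius) has dimensions [L].
a (acceleration) has dimensions [L T^-2].
alpha (angular acceleration) has dimensions [T^-2].

Left side: [L]
Right side: [L]

Both sides have the same dimensions, so the equation is dimensionally consistent.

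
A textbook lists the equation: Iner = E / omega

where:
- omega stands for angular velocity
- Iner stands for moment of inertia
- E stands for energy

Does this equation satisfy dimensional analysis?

No

omega (angular velocity) has dimensions [T^-1].
Iner (moment of inertia) has dimensions [L^2 M].
E (energy) has dimensions [L^2 M T^-2].

Left side: [L^2 M]
Right side: [L^2 M T^-1]

The two sides have different dimensions, so the equation is NOT dimensionally consistent.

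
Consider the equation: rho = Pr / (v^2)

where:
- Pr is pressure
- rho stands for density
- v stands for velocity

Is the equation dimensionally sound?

Yes

Pr (pressure) has dimensions [L^-1 M T^-2].
rho (density) has dimensions [L^-3 M].
v (velocity) has dimensions [L T^-1].

Left side: [L^-3 M]
Right side: [L^-3 M]

Both sides have the same dimensions, so the equation is dimensionally consistent.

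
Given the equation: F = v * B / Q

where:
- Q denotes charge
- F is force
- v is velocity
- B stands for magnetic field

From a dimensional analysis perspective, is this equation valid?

No

Q (charge) has dimensions [I T].
F (force) has dimensions [L M T^-2].
v (velocity) has dimensions [L T^-1].
B (magnetic field) has dimensions [I^-1 M T^-2].

Left side: [L M T^-2]
Right side: [I^-2 L M T^-4]

The two sides have different dimensions, so the equation is NOT dimensionally consistent.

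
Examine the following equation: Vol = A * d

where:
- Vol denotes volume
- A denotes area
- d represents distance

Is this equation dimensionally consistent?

Yes

Vol (volume) has dimensions [L^3].
A (area) has dimensions [L^2].
d (distance) has dimensions [L].

Left side: [L^3]
Right side: [L^3]

Both sides have the same dimensions, so the equation is dimensionally consistent.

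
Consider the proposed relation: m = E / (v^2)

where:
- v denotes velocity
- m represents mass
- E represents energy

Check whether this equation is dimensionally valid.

Yes

v (velocity) has dimensions [L T^-1].
m (mass) has dimensions [M].
E (energy) has dimensions [L^2 M T^-2].

Left side: [M]
Right side: [M]

Both sides have the same dimensions, so the equation is dimensionally consistent.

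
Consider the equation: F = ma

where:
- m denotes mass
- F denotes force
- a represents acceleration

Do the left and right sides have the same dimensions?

Yes

m (mass) has dimensions [M].
F (force) has dimensions [L M T^-2].
a (acceleration) has dimensions [L T^-2].

Left side: [L M T^-2]
Right side: [L M T^-2]

Both sides have the same dimensions, so the equation is dimensionally consistent.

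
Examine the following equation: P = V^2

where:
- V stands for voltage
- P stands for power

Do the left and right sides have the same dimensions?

No

V (voltage) has dimensions [I^-1 L^2 M T^-3].
P (power) has dimensions [L^2 M T^-3].

Left side: [L^2 M T^-3]
Right side: [I^-2 L^4 M^2 T^-6]

The two sides have different dimensions, so the equation is NOT dimensionally consistent.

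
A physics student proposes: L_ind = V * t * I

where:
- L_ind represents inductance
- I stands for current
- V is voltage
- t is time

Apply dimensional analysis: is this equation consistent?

No

L_ind (inductance) has dimensions [I^-2 L^2 M T^-2].
I (current) has dimensions [I].
V (voltage) has dimensions [I^-1 L^2 M T^-3].
t (time) has dimensions [T].

Left side: [I^-2 L^2 M T^-2]
Right side: [L^2 M T^-2]

The two sides have different dimensions, so the equation is NOT dimensionally consistent.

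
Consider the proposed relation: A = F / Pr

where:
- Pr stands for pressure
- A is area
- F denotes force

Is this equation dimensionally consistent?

Yes

Pr (pressure) has dimensions [L^-1 M T^-2].
A (area) has dimensions [L^2].
F (force) has dimensions [L M T^-2].

Left side: [L^2]
Right side: [L^2]

Both sides have the same dimensions, so the equation is dimensionally consistent.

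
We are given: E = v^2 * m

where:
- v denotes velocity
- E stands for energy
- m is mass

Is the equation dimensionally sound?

Yes

v (velocity) has dimensions [L T^-1].
E (energy) has dimensions [L^2 M T^-2].
m (mass) has dimensions [M].

Left side: [L^2 M T^-2]
Right side: [L^2 M T^-2]

Both sides have the same dimensions, so the equation is dimensionally consistent.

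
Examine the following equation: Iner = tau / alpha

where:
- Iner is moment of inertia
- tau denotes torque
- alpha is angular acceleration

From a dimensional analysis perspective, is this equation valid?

Yes

Iner (moment of inertia) has dimensions [L^2 M].
tau (torque) has dimensions [L^2 M T^-2].
alpha (angular acceleration) has dimensions [T^-2].

Left side: [L^2 M]
Right side: [L^2 M]

Both sides have the same dimensions, so the equation is dimensionally consistent.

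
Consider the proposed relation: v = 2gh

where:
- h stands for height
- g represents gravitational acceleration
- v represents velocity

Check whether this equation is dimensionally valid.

No

h (height) has dimensions [L].
g (gravitational acceleration) has dimensions [L T^-2].
v (velocity) has dimensions [L T^-1].

Left side: [L T^-1]
Right side: [L^2 T^-2]

The two sides have different dimensions, so the equation is NOT dimensionally consistent.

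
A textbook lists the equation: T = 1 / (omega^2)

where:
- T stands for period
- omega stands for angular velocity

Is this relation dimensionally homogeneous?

No

T (period) has dimensions [T].
omega (angular velocity) has dimensions [T^-1].

Left side: [T]
Right side: [T^2]

The two sides have different dimensions, so the equation is NOT dimensionally consistent.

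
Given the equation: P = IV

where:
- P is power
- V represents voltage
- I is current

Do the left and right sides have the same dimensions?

Yes

P (power) has dimensions [L^2 M T^-3].
V (voltage) has dimensions [I^-1 L^2 M T^-3].
I (current) has dimensions [I].

Left side: [L^2 M T^-3]
Right side: [L^2 M T^-3]

Both sides have the same dimensions, so the equation is dimensionally consistent.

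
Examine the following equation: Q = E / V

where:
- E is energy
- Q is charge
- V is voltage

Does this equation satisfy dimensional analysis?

Yes

E (energy) has dimensions [L^2 M T^-2].
Q (charge) has dimensions [I T].
V (voltage) has dimensions [I^-1 L^2 M T^-3].

Left side: [I T]
Right side: [I T]

Both sides have the same dimensions, so the equation is dimensionally consistent.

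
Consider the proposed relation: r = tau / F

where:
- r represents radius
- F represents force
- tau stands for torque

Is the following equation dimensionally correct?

Yes

r (radius) has dimensions [L].
F (force) has dimensions [L M T^-2].
tau (torque) has dimensions [L^2 M T^-2].

Left side: [L]
Right side: [L]

Both sides have the same dimensions, so the equation is dimensionally consistent.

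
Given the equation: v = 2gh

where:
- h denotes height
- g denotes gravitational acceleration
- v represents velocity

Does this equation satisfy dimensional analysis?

No

h (height) has dimensions [L].
g (gravitational acceleration) has dimensions [L T^-2].
v (velocity) has dimensions [L T^-1].

Left side: [L T^-1]
Right side: [L^2 T^-2]

The two sides have different dimensions, so the equation is NOT dimensionally consistent.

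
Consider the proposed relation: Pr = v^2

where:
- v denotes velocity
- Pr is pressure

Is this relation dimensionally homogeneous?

No

v (velocity) has dimensions [L T^-1].
Pr (pressure) has dimensions [L^-1 M T^-2].

Left side: [L^-1 M T^-2]
Right side: [L^2 T^-2]

The two sides have different dimensions, so the equation is NOT dimensionally consistent.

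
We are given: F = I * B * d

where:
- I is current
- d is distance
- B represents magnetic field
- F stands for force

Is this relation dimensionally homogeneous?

Yes

I (current) has dimensions [I].
d (distance) has dimensions [L].
B (magnetic field) has dimensions [I^-1 M T^-2].
F (force) has dimensions [L M T^-2].

Left side: [L M T^-2]
Right side: [L M T^-2]

Both sides have the same dimensions, so the equation is dimensionally consistent.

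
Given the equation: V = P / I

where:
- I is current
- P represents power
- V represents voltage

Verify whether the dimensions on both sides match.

Yes

I (current) has dimensions [I].
P (power) has dimensions [L^2 M T^-3].
V (voltage) has dimensions [I^-1 L^2 M T^-3].

Left side: [I^-1 L^2 M T^-3]
Right side: [I^-1 L^2 M T^-3]

Both sides have the same dimensions, so the equation is dimensionally consistent.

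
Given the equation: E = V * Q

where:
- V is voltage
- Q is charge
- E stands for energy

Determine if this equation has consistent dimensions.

Yes

V (voltage) has dimensions [I^-1 L^2 M T^-3].
Q (charge) has dimensions [I T].
E (energy) has dimensions [L^2 M T^-2].

Left side: [L^2 M T^-2]
Right side: [L^2 M T^-2]

Both sides have the same dimensions, so the equation is dimensionally consistent.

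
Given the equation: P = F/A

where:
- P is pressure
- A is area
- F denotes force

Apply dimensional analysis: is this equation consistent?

Yes

P (pressure) has dimensions [L^-1 M T^-2].
A (area) has dimensions [L^2].
F (force) has dimensions [L M T^-2].

Left side: [L^-1 M T^-2]
Right side: [L^-1 M T^-2]

Both sides have the same dimensions, so the equation is dimensionally consistent.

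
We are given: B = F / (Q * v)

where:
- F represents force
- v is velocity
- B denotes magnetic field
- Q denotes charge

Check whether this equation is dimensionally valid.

Yes

F (force) has dimensions [L M T^-2].
v (velocity) has dimensions [L T^-1].
B (magnetic field) has dimensions [I^-1 M T^-2].
Q (charge) has dimensions [I T].

Left side: [I^-1 M T^-2]
Right side: [I^-1 M T^-2]

Both sides have the same dimensions, so the equation is dimensionally consistent.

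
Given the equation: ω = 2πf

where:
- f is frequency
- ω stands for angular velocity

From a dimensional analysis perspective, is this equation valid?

Yes

f (frequency) has dimensions [T^-1].
ω (angular velocity) has dimensions [T^-1].

Left side: [T^-1]
Right side: [T^-1]

Both sides have the same dimensions, so the equation is dimensionally consistent.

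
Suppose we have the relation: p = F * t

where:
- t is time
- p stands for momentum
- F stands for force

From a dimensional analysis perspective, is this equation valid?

Yes

t (time) has dimensions [T].
p (momentum) has dimensions [L M T^-1].
F (force) has dimensions [L M T^-2].

Left side: [L M T^-1]
Right side: [L M T^-1]

Both sides have the same dimensions, so the equation is dimensionally consistent.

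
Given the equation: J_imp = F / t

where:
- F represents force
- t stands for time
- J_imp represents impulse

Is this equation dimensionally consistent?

No

F (force) has dimensions [L M T^-2].
t (time) has dimensions [T].
J_imp (impulse) has dimensions [L M T^-1].

Left side: [L M T^-1]
Right side: [L M T^-3]

The two sides have different dimensions, so the equation is NOT dimensionally consistent.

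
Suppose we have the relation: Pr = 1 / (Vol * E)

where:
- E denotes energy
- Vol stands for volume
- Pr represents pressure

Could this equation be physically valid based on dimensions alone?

No

E (energy) has dimensions [L^2 M T^-2].
Vol (volume) has dimensions [L^3].
Pr (pressure) has dimensions [L^-1 M T^-2].

Left side: [L^-1 M T^-2]
Right side: [L^-5 M^-1 T^2]

The two sides have different dimensions, so the equation is NOT dimensionally consistent.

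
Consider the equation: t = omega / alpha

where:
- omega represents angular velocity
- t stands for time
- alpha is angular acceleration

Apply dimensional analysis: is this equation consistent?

Yes

omega (angular velocity) has dimensions [T^-1].
t (time) has dimensions [T].
alpha (angular acceleration) has dimensions [T^-2].

Left side: [T]
Right side: [T]

Both sides have the same dimensions, so the equation is dimensionally consistent.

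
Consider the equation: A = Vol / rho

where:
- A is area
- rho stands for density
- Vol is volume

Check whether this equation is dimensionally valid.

No

A (area) has dimensions [L^2].
rho (density) has dimensions [L^-3 M].
Vol (volume) has dimensions [L^3].

Left side: [L^2]
Right side: [L^6 M^-1]

The two sides have different dimensions, so the equation is NOT dimensionally consistent.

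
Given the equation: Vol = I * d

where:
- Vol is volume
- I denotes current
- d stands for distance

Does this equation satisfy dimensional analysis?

No

Vol (volume) has dimensions [L^3].
I (current) has dimensions [I].
d (distance) has dimensions [L].

Left side: [L^3]
Right side: [I L]

The two sides have different dimensions, so the equation is NOT dimensionally consistent.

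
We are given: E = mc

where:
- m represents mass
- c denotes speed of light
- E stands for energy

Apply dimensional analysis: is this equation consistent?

No

m (mass) has dimensions [M].
c (speed of light) has dimensions [L T^-1].
E (energy) has dimensions [L^2 M T^-2].

Left side: [L^2 M T^-2]
Right side: [L M T^-1]

The two sides have different dimensions, so the equation is NOT dimensionally consistent.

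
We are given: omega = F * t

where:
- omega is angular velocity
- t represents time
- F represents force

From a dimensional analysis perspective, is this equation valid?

No

omega (angular velocity) has dimensions [T^-1].
t (time) has dimensions [T].
F (force) has dimensions [L M T^-2].

Left side: [T^-1]
Right side: [L M T^-1]

The two sides have different dimensions, so the equation is NOT dimensionally consistent.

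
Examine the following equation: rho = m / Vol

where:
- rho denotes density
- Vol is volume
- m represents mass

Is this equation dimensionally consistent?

Yes

rho (density) has dimensions [L^-3 M].
Vol (volume) has dimensions [L^3].
m (mass) has dimensions [M].

Left side: [L^-3 M]
Right side: [L^-3 M]

Both sides have the same dimensions, so the equation is dimensionally consistent.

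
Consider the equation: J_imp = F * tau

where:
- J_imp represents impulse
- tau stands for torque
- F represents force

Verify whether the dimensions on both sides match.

No

J_imp (impulse) has dimensions [L M T^-1].
tau (torque) has dimensions [L^2 M T^-2].
F (force) has dimensions [L M T^-2].

Left side: [L M T^-1]
Right side: [L^3 M^2 T^-4]

The two sides have different dimensions, so the equation is NOT dimensionally consistent.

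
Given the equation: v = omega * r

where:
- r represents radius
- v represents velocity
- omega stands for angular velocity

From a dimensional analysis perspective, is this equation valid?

Yes

r (radius) has dimensions [L].
v (velocity) has dimensions [L T^-1].
omega (angular velocity) has dimensions [T^-1].

Left side: [L T^-1]
Right side: [L T^-1]

Both sides have the same dimensions, so the equation is dimensionally consistent.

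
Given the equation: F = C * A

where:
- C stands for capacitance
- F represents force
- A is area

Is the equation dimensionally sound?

No

C (capacitance) has dimensions [I^2 L^-2 M^-1 T^4].
F (force) has dimensions [L M T^-2].
A (area) has dimensions [L^2].

Left side: [L M T^-2]
Right side: [I^2 M^-1 T^4]

The two sides have different dimensions, so the equation is NOT dimensionally consistent.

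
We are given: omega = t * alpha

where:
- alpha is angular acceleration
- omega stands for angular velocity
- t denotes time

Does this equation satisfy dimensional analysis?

Yes

alpha (angular acceleration) has dimensions [T^-2].
omega (angular velocity) has dimensions [T^-1].
t (time) has dimensions [T].

Left side: [T^-1]
Right side: [T^-1]

Both sides have the same dimensions, so the equation is dimensionally consistent.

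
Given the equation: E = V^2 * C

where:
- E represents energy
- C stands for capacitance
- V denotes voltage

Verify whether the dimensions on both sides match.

Yes

E (energy) has dimensions [L^2 M T^-2].
C (capacitance) has dimensions [I^2 L^-2 M^-1 T^4].
V (voltage) has dimensions [I^-1 L^2 M T^-3].

Left side: [L^2 M T^-2]
Right side: [L^2 M T^-2]

Both sides have the same dimensions, so the equation is dimensionally consistent.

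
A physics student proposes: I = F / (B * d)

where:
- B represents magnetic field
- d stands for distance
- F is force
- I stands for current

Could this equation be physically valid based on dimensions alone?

Yes

B (magnetic field) has dimensions [I^-1 M T^-2].
d (distance) has dimensions [L].
F (force) has dimensions [L M T^-2].
I (current) has dimensions [I].

Left side: [I]
Right side: [I]

Both sides have the same dimensions, so the equation is dimensionally consistent.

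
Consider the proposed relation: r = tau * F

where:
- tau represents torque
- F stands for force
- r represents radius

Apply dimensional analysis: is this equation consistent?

No

tau (torque) has dimensions [L^2 M T^-2].
F (force) has dimensions [L M T^-2].
r (radius) has dimensions [L].

Left side: [L]
Right side: [L^3 M^2 T^-4]

The two sides have different dimensions, so the equation is NOT dimensionally consistent.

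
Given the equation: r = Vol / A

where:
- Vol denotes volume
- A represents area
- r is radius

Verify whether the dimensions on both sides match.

Yes

Vol (volume) has dimensions [L^3].
A (area) has dimensions [L^2].
r (radius) has dimensions [L].

Left side: [L]
Right side: [L]

Both sides have the same dimensions, so the equation is dimensionally consistent.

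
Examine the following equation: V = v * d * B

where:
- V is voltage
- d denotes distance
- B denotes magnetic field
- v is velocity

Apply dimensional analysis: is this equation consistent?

Yes

V (voltage) has dimensions [I^-1 L^2 M T^-3].
d (distance) has dimensions [L].
B (magnetic field) has dimensions [I^-1 M T^-2].
v (velocity) has dimensions [L T^-1].

Left side: [I^-1 L^2 M T^-3]
Right side: [I^-1 L^2 M T^-3]

Both sides have the same dimensions, so the equation is dimensionally consistent.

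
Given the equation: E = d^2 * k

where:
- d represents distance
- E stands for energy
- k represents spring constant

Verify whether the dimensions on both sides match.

Yes

d (distance) has dimensions [L].
E (energy) has dimensions [L^2 M T^-2].
k (spring constant) has dimensions [M T^-2].

Left side: [L^2 M T^-2]
Right side: [L^2 M T^-2]

Both sides have the same dimensions, so the equation is dimensionally consistent.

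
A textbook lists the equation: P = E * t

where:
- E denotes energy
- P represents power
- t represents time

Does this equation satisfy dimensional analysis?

No

E (energy) has dimensions [L^2 M T^-2].
P (power) has dimensions [L^2 M T^-3].
t (time) has dimensions [T].

Left side: [L^2 M T^-3]
Right side: [L^2 M T^-1]

The two sides have different dimensions, so the equation is NOT dimensionally consistent.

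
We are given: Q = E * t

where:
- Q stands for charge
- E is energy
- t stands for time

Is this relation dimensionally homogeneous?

No

Q (charge) has dimensions [I T].
E (energy) has dimensions [L^2 M T^-2].
t (time) has dimensions [T].

Left side: [I T]
Right side: [L^2 M T^-1]

The two sides have different dimensions, so the equation is NOT dimensionally consistent.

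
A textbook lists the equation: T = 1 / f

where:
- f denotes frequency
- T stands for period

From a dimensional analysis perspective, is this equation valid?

Yes

f (frequency) has dimensions [T^-1].
T (period) has dimensions [T].

Left side: [T]
Right side: [T]

Both sides have the same dimensions, so the equation is dimensionally consistent.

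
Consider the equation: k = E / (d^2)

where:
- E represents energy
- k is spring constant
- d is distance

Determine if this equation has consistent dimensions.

Yes

E (energy) has dimensions [L^2 M T^-2].
k (spring constant) has dimensions [M T^-2].
d (distance) has dimensions [L].

Left side: [M T^-2]
Right side: [M T^-2]

Both sides have the same dimensions, so the equation is dimensionally consistent.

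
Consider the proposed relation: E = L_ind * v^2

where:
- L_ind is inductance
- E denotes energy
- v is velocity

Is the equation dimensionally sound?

No

L_ind (inductance) has dimensions [I^-2 L^2 M T^-2].
E (energy) has dimensions [L^2 M T^-2].
v (velocity) has dimensions [L T^-1].

Left side: [L^2 M T^-2]
Right side: [I^-2 L^4 M T^-4]

The two sides have different dimensions, so the equation is NOT dimensionally consistent.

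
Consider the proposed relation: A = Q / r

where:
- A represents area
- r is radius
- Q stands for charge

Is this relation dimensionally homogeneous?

No

A (area) has dimensions [L^2].
r (radius) has dimensions [L].
Q (charge) has dimensions [I T].

Left side: [L^2]
Right side: [I L^-1 T]

The two sides have different dimensions, so the equation is NOT dimensionally consistent.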